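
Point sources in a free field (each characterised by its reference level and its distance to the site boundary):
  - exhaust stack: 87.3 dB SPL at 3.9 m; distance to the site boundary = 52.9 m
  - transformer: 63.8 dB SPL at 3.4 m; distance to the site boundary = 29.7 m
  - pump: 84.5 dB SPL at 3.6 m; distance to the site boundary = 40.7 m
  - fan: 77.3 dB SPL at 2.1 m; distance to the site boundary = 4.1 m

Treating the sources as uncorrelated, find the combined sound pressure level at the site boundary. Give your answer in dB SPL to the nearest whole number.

First find each source's level at the receiver (point-source: −20·log₁₀(r/r_ref)), then combine on an intensity basis.
exhaust stack: 87.3 − 20·log₁₀(52.9/3.9) = 87.3 − 22.65 = 64.65 dB SPL.
transformer: 63.8 − 20·log₁₀(29.7/3.4) = 63.8 − 18.83 = 44.97 dB SPL.
pump: 84.5 − 20·log₁₀(40.7/3.6) = 84.5 − 21.07 = 63.43 dB SPL.
fan: 77.3 − 20·log₁₀(4.1/2.1) = 77.3 − 5.81 = 71.49 dB SPL.
Σ 10^(L/10) = 1.924e+07 → L_total = 10·log₁₀(1.924e+07) = 72.84 dB SPL.

73 dB SPL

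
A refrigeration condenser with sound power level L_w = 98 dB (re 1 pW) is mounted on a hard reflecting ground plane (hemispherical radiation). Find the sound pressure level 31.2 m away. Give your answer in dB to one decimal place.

60.1 dB

L_p = L_w − 10·log₁₀(2π·r²) with r = 31.2 m.
2π·r² = 6116 m², 10·log₁₀ of that is 37.865 dB.
L_p = 98 − 37.865 = 60.14 dB.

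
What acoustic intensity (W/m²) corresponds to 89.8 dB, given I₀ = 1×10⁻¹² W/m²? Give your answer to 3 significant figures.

I = I₀·10^(L/10) = 10⁻¹² × 10^(89.8/10) = 10^(-3.020).

0.000955 W/m²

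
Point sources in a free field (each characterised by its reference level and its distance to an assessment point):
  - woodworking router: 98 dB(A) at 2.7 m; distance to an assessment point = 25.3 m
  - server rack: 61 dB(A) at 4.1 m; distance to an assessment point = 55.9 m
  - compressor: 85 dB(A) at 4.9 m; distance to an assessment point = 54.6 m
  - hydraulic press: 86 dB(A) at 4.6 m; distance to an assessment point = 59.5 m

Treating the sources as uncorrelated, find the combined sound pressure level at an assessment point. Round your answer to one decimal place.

78.9 dB(A)

Apply inverse-square spreading to bring every level to the receiver, then sum 10^(L/10).
woodworking router: 98 − 20·log₁₀(25.3/2.7) = 98 − 19.44 = 78.56 dB(A).
server rack: 61 − 20·log₁₀(55.9/4.1) = 61 − 22.69 = 38.31 dB(A).
compressor: 85 − 20·log₁₀(54.6/4.9) = 85 − 20.94 = 64.06 dB(A).
hydraulic press: 86 − 20·log₁₀(59.5/4.6) = 86 − 22.24 = 63.76 dB(A).
Σ 10^(L/10) = 7.679e+07 → L_total = 10·log₁₀(7.679e+07) = 78.85 dB(A).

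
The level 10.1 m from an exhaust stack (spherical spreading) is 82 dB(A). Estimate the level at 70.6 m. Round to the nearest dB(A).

Point-source attenuation: ΔL = 20·log₁₀(r₂/r₁) = 20·log₁₀(70.6/10.1) = 16.890 dB.
L₂ = 82 − 20·log₁₀(70.6/10.1) = 82 − 16.890 = 65.11 dB(A).

65 dB(A)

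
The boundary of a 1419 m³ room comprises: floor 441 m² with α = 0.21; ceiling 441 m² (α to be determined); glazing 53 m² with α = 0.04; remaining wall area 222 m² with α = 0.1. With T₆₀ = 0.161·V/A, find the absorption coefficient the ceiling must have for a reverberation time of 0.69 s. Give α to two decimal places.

A = 0.161·V/T₆₀ = 0.161·1419/0.69 = 331.10 m² sabins.
Absorption from the other surfaces = 441·0.21 + 53·0.04 + 222·0.1 = 116.93 m², so the ceiling must supply 214.17 m² over 441 m².
α = 214.17/441 = 0.486.

0.49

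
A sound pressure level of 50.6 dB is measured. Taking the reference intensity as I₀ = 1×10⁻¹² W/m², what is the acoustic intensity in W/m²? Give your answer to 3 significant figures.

I = I₀·10^(L/10) = 10⁻¹² × 10^(50.6/10) = 10^(-6.940).

1.15e-07 W/m²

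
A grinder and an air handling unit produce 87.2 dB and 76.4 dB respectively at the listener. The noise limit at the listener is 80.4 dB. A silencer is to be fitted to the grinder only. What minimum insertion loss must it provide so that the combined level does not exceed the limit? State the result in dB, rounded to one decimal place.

9.0 dB

Fixed contribution from the other source: Σ 10^(L/10) = 10^(76.4/10) = 4.365e+07 (76.40 dB).
To meet 80.4 dB overall, the treated grinder may contribute at most 10^(80.4/10) − 4.365e+07 = 6.600e+07, i.e. 78.20 dB.
Required insertion loss = 87.2 − 78.20 = 9.00 dB.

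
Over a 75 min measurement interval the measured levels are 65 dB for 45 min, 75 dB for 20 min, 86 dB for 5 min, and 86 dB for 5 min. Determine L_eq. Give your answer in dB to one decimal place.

The energy average is taken in the linear domain: L_eq = 10·log₁₀[(Σ tᵢ·10^(Lᵢ/10))/T], T = 75 min.
Σ tᵢ·10^(Lᵢ/10) = 45·10^(65/10) + 20·10^(75/10) + 5·10^(86/10) + 5·10^(86/10) = 4.756e+09.
L_eq = 10·log₁₀(4.756e+09/75) = 78.02 dB.

78.0 dB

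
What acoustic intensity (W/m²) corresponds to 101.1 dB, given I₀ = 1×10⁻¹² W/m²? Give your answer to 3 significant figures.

I/I₀ = 10^(101.1/10) = 1.288e+10, so I = 1.288e+10 × 10⁻¹² W/m².

0.0129 W/m²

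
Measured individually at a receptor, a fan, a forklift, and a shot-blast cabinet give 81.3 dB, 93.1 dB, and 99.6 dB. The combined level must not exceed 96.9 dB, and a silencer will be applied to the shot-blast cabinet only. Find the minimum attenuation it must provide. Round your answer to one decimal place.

Fixed contribution from the other sources: Σ 10^(L/10) = 10^(81.3/10) + 10^(93.1/10) = 2.177e+09 (93.38 dB).
The limit corresponds to 10^(96.9/10) = 4.898e+09; subtracting the fixed part leaves 2.721e+09 for the shot-blast cabinet, i.e. 94.35 dB.
Required insertion loss = 99.6 − 94.35 = 5.25 dB.

5.3 dB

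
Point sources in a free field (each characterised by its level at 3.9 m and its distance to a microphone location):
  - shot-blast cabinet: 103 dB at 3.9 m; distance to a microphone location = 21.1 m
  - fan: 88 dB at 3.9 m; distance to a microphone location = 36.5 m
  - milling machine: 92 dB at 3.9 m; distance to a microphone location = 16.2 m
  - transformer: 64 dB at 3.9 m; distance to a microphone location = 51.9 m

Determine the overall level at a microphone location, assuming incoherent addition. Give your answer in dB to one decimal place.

88.9 dB

Propagate each source to the receiver with L = L_ref − 20·log₁₀(r/r_ref), then add intensities.
shot-blast cabinet: 103 − 20·log₁₀(21.1/3.9) = 103 − 14.66 = 88.34 dB.
fan: 88 − 20·log₁₀(36.5/3.9) = 88 − 19.42 = 68.58 dB.
milling machine: 92 − 20·log₁₀(16.2/3.9) = 92 − 12.37 = 79.63 dB.
transformer: 64 − 20·log₁₀(51.9/3.9) = 64 − 22.48 = 41.52 dB.
Σ 10^(L/10) = 7.807e+08 → L_total = 10·log₁₀(7.807e+08) = 88.92 dB.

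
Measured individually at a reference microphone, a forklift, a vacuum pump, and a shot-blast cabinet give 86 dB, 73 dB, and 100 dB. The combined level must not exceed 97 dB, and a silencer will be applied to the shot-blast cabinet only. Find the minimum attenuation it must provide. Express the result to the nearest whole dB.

3 dB

Everything except the shot-blast cabinet sums to 10^(86/10) + 10^(73/10) = 4.181e+08 in linear terms, 86.21 dB.
To meet 97 dB overall, the treated shot-blast cabinet may contribute at most 10^(97/10) − 4.181e+08 = 4.594e+09, i.e. 96.62 dB.
So the shot-blast cabinet must be reduced from 100 to 96.62 dB: IL = 3.38 dB.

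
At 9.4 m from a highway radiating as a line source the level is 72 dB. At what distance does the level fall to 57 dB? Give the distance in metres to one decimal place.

For a line source L₁ − L₂ = 10·log₁₀(r₂/r₁), so r₂ = r₁·10^((L₁−L₂)/10).
r₂ = 9.4·10^((72−57)/10) = 9.4·10^(15.0/10) = 297.25 m.

297.3 m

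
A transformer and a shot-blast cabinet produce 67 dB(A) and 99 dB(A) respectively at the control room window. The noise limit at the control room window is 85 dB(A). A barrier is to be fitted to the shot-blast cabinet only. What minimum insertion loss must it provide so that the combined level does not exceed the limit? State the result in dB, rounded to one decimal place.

14.1 dB

The untreated sources together contribute 10^(67/10) = 5.012e+06, i.e. 67.00 dB(A).
To meet 85 dB(A) overall, the treated shot-blast cabinet may contribute at most 10^(85/10) − 5.012e+06 = 3.112e+08, i.e. 84.93 dB(A).
So the shot-blast cabinet must be reduced from 99 to 84.93 dB(A): IL = 14.07 dB.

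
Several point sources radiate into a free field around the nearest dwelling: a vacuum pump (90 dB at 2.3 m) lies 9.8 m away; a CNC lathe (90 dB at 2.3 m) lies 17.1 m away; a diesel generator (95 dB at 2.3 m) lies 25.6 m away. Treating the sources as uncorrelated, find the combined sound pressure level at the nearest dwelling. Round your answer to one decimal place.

79.9 dB

First find each source's level at the receiver (point-source: −20·log₁₀(r/r_ref)), then combine on an intensity basis.
vacuum pump: 90 − 20·log₁₀(9.8/2.3) = 90 − 12.59 = 77.41 dB.
CNC lathe: 90 − 20·log₁₀(17.1/2.3) = 90 − 17.43 = 72.57 dB.
diesel generator: 95 − 20·log₁₀(25.6/2.3) = 95 − 20.93 = 74.07 dB.
Σ 10^(L/10) = 9.870e+07 → L_total = 10·log₁₀(9.870e+07) = 79.94 dB.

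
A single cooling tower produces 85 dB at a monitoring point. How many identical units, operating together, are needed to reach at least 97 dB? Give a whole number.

The shortfall is 97 − 85 = 12.0 dB, and N units add 10·log₁₀ N, so need 10·log₁₀ N ≥ 12.0.
N ≥ 10^(12.0/10) = 15.849, so N = 16.

16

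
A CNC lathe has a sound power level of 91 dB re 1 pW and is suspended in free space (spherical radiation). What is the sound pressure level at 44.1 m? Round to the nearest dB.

47 dB

L_p = L_w − 10·log₁₀(4π·r²) with r = 44.1 m.
4π·r² = 2.444e+04 m², 10·log₁₀ of that is 43.881 dB.
L_p = 91 − 43.881 = 47.12 dB.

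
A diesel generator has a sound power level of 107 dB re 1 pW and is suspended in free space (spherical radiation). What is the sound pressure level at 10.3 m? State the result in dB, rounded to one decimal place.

L_p = L_w − 10·log₁₀(4π·r²) with r = 10.3 m.
4π·r² = 1333 m², 10·log₁₀ of that is 31.249 dB.
L_p = 107 − 31.249 = 75.75 dB.

75.8 dB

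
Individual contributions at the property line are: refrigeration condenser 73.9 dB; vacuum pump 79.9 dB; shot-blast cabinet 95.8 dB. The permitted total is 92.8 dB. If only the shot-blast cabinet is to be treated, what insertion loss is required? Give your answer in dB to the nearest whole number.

3 dB

Everything except the shot-blast cabinet sums to 10^(73.9/10) + 10^(79.9/10) = 1.223e+08 in linear terms, 80.87 dB.
The limit corresponds to 10^(92.8/10) = 1.905e+09; subtracting the fixed part leaves 1.783e+09 for the shot-blast cabinet, i.e. 92.51 dB.
Required insertion loss = 95.8 − 92.51 = 3.29 dB.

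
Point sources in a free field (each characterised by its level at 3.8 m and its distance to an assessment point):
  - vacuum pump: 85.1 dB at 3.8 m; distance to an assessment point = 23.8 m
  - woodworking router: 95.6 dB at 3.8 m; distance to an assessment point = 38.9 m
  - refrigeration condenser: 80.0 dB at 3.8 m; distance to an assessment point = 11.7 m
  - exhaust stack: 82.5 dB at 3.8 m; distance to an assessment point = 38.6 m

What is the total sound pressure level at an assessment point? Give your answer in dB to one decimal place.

77.4 dB

First find each source's level at the receiver (point-source: −20·log₁₀(r/r_ref)), then combine on an intensity basis.
vacuum pump: 85.1 − 20·log₁₀(23.8/3.8) = 85.1 − 15.94 = 69.16 dB.
woodworking router: 95.6 − 20·log₁₀(38.9/3.8) = 95.6 − 20.20 = 75.40 dB.
refrigeration condenser: 80.0 − 20·log₁₀(11.7/3.8) = 80.0 − 9.77 = 70.23 dB.
exhaust stack: 82.5 − 20·log₁₀(38.6/3.8) = 82.5 − 20.14 = 62.36 dB.
Σ 10^(L/10) = 5.517e+07 → L_total = 10·log₁₀(5.517e+07) = 77.42 dB.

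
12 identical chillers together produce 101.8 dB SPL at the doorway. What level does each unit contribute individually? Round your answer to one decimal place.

12 equal contributions raise the level by 10·log₁₀ 12 = 10.792 dB, so each unit alone gives 101.8 − 10.792.

91.0 dB SPL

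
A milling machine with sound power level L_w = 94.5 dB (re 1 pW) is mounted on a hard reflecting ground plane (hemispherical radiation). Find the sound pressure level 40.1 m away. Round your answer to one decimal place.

54.5 dB

Free-field hemispherical radiation: L_p = L_w − 10·log₁₀(2π·r²), r = 40.1 m.
2π·r² = 1.01e+04 m², 10·log₁₀ of that is 40.045 dB.
L_p = 94.5 − 40.045 = 54.46 dB.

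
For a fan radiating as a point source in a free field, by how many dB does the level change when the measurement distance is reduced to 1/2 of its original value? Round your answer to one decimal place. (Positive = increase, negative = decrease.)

+6.0 dB

With spherical spreading the level changes by −20·log₁₀(r₂/r₁).
ΔL = −20·log₁₀(0.5) = +6.02 dB.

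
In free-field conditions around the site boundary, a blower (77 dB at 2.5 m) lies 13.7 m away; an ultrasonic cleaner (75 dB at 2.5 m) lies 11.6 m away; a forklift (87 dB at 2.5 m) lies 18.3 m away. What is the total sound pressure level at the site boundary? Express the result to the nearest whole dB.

Propagate each source to the receiver with L = L_ref − 20·log₁₀(r/r_ref), then add intensities.
blower: 77 − 20·log₁₀(13.7/2.5) = 77 − 14.78 = 62.22 dB.
ultrasonic cleaner: 75 − 20·log₁₀(11.6/2.5) = 75 − 13.33 = 61.67 dB.
forklift: 87 − 20·log₁₀(18.3/2.5) = 87 − 17.29 = 69.71 dB.
Σ 10^(L/10) = 1.249e+07 → L_total = 10·log₁₀(1.249e+07) = 70.97 dB.

71 dB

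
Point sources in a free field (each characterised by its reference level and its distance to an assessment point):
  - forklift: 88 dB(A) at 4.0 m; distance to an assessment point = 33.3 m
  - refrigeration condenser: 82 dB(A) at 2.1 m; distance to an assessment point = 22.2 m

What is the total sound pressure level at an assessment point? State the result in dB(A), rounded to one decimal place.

First find each source's level at the receiver (point-source: −20·log₁₀(r/r_ref)), then combine on an intensity basis.
forklift: 88 − 20·log₁₀(33.3/4.0) = 88 − 18.41 = 69.59 dB(A).
refrigeration condenser: 82 − 20·log₁₀(22.2/2.1) = 82 − 20.48 = 61.52 dB(A).
Σ 10^(L/10) = 1.052e+07 → L_total = 10·log₁₀(1.052e+07) = 70.22 dB(A).

70.2 dB(A)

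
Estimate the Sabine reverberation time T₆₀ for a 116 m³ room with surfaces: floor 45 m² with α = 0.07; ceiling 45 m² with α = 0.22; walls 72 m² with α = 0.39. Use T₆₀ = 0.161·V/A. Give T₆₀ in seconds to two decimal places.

Total absorption A = 45·0.07 + 45·0.22 + 72·0.39 = 41.13 m² sabins.
T₆₀ = 0.161·V/A = 0.161·116/41.13 = 0.454 s.

0.45 s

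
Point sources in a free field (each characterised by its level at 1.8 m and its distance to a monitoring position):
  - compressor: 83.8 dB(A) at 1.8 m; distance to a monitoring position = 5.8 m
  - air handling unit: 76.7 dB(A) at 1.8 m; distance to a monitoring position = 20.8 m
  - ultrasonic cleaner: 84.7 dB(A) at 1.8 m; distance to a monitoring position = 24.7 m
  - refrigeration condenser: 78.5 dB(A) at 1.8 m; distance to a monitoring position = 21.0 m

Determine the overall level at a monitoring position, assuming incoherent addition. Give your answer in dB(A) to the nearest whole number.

Propagate each source to the receiver with L = L_ref − 20·log₁₀(r/r_ref), then add intensities.
compressor: 83.8 − 20·log₁₀(5.8/1.8) = 83.8 − 10.16 = 73.64 dB(A).
air handling unit: 76.7 − 20·log₁₀(20.8/1.8) = 76.7 − 21.26 = 55.44 dB(A).
ultrasonic cleaner: 84.7 − 20·log₁₀(24.7/1.8) = 84.7 − 22.75 = 61.95 dB(A).
refrigeration condenser: 78.5 − 20·log₁₀(21.0/1.8) = 78.5 − 21.34 = 57.16 dB(A).
Σ 10^(L/10) = 2.554e+07 → L_total = 10·log₁₀(2.554e+07) = 74.07 dB(A).

74 dB(A)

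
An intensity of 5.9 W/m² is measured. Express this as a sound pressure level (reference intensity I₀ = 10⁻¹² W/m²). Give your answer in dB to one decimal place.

127.7 dB

L = 10·log₁₀(I/I₀) = 10·log₁₀(5.9/10⁻¹²) = 10·log₁₀(5.9×10^12).
L = 10·(0.7709 + 12) = 127.71 dB.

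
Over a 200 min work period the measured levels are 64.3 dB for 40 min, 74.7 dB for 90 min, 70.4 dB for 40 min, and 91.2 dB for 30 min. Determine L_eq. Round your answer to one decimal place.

Weight each interval's intensity by its duration and average over T = 200 min:
Σ tᵢ·10^(Lᵢ/10) = 40·10^(64.3/10) + 90·10^(74.7/10) + 40·10^(70.4/10) + 30·10^(91.2/10) = 4.275e+10.
L_eq = 10·log₁₀(4.275e+10/200) = 83.30 dB.

83.3 dB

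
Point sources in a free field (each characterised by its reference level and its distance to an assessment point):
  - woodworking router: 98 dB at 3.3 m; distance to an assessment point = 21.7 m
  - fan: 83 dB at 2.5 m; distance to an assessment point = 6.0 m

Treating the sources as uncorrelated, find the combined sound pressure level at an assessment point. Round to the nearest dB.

Propagate each source to the receiver with L = L_ref − 20·log₁₀(r/r_ref), then add intensities.
woodworking router: 98 − 20·log₁₀(21.7/3.3) = 98 − 16.36 = 81.64 dB.
fan: 83 − 20·log₁₀(6.0/2.5) = 83 − 7.60 = 75.40 dB.
Σ 10^(L/10) = 1.806e+08 → L_total = 10·log₁₀(1.806e+08) = 82.57 dB.

83 dB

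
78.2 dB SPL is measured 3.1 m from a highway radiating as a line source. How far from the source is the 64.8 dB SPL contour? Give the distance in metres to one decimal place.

67.8 m

For a line source L₁ − L₂ = 10·log₁₀(r₂/r₁), so r₂ = r₁·10^((L₁−L₂)/10).
r₂ = 3.1·10^((78.2−64.8)/10) = 3.1·10^(13.4/10) = 67.82 m.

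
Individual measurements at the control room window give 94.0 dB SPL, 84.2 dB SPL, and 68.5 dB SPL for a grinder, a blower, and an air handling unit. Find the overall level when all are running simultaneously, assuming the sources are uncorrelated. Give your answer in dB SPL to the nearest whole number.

94 dB SPL

For uncorrelated sources the intensities add, so convert each level to linear form, sum, and take 10·log₁₀ of the total.
Σ 10^(L/10) = 10^(94.0/10) + 10^(84.2/10) + 10^(68.5/10) = 2.782e+09.
L_total = 10·log₁₀(2.782e+09) = 94.44 dB SPL.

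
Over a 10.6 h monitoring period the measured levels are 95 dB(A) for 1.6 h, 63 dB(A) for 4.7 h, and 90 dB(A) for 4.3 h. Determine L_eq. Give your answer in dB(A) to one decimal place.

Weight each interval's intensity by its duration and average over T = 10.6 h:
Σ tᵢ·10^(Lᵢ/10) = 1.6·10^(95/10) + 4.7·10^(63/10) + 4.3·10^(90/10) = 9.369e+09.
L_eq = 10·log₁₀(9.369e+09/10.6) = 89.46 dB(A).

89.5 dB(A)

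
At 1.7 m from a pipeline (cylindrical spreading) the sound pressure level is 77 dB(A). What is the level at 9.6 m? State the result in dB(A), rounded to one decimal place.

Line-source attenuation: ΔL = 10·log₁₀(r₂/r₁) = 10·log₁₀(9.6/1.7) = 7.518 dB.
L₂ = 77 − 10·log₁₀(9.6/1.7) = 77 − 7.518 = 69.48 dB(A).

69.5 dB(A)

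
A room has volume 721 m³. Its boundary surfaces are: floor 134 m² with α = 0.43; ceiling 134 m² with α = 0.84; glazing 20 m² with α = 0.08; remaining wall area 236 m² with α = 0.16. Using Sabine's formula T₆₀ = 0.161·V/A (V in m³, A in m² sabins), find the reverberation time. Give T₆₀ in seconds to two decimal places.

Total absorption A = 134·0.43 + 134·0.84 + 20·0.08 + 236·0.16 = 209.54 m² sabins.
T₆₀ = 0.161·V/A = 0.161·721/209.54 = 0.554 s.

0.55 s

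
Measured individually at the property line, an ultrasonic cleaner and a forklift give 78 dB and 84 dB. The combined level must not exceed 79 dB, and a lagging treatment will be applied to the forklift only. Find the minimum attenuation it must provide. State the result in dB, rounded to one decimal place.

11.9 dB

Everything except the forklift sums to 10^(78/10) = 6.310e+07 in linear terms, 78.00 dB.
The limit corresponds to 10^(79/10) = 7.943e+07; subtracting the fixed part leaves 1.634e+07 for the forklift, i.e. 72.13 dB.
Required insertion loss = 84 − 72.13 = 11.87 dB.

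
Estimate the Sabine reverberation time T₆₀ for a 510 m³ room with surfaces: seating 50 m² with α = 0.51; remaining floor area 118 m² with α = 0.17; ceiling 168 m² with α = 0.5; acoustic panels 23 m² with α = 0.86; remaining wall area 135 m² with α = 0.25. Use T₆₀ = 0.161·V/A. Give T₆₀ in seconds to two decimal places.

A = Σ Sᵢαᵢ = 50·0.51 + 118·0.17 + 168·0.5 + 23·0.86 + 135·0.25 = 183.09 m².
T₆₀ = 0.161 × 510 / 183.09 = 0.448 s.

0.45 s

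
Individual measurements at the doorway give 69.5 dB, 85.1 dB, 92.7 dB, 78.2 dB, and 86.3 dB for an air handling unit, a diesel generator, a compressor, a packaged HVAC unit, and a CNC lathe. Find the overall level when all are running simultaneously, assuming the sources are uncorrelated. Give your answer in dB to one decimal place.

94.3 dB

Incoherent sources combine by intensity addition: L_total = 10·log₁₀(Σ 10^(L_i/10)).
Σ 10^(L/10) = 10^(69.5/10) + 10^(85.1/10) + 10^(92.7/10) + 10^(78.2/10) + 10^(86.3/10) = 2.687e+09.
L_total = 10·log₁₀(2.687e+09) = 94.29 dB.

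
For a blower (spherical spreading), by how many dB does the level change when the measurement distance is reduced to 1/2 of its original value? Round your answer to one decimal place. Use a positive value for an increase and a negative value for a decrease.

With spherical spreading the level changes by −20·log₁₀(r₂/r₁).
ΔL = −20·log₁₀(0.5) = +6.02 dB.

+6.0 dB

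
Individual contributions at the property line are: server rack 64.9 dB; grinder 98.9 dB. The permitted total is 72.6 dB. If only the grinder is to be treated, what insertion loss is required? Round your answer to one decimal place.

Everything except the grinder sums to 10^(64.9/10) = 3.090e+06 in linear terms, 64.90 dB.
The limit corresponds to 10^(72.6/10) = 1.820e+07; subtracting the fixed part leaves 1.511e+07 for the grinder, i.e. 71.79 dB.
Required insertion loss = 98.9 − 71.79 = 27.11 dB.

27.1 dB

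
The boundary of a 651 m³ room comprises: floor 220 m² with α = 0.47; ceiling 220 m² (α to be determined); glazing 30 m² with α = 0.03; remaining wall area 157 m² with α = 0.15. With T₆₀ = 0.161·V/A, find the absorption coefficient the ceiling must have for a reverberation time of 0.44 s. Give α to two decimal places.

Required total absorption A = 0.161·651/0.44 = 238.21 m².
Absorption from the other surfaces = 220·0.47 + 30·0.03 + 157·0.15 = 127.85 m², so the ceiling must supply 110.36 m² over 220 m².
α = 110.36/220 = 0.502.

0.50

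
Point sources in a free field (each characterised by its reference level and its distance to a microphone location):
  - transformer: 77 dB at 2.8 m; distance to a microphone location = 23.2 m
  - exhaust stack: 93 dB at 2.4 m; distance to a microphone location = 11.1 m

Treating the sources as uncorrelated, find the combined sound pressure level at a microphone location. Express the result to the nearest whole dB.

Propagate each source to the receiver with L = L_ref − 20·log₁₀(r/r_ref), then add intensities.
transformer: 77 − 20·log₁₀(23.2/2.8) = 77 − 18.37 = 58.63 dB.
exhaust stack: 93 − 20·log₁₀(11.1/2.4) = 93 − 13.30 = 79.70 dB.
Σ 10^(L/10) = 9.401e+07 → L_total = 10·log₁₀(9.401e+07) = 79.73 dB.

80 dB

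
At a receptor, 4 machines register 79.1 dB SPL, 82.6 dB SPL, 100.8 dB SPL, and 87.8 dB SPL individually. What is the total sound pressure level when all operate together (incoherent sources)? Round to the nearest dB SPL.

For uncorrelated sources the intensities add, so convert each level to linear form, sum, and take 10·log₁₀ of the total.
Σ 10^(L/10) = 10^(79.1/10) + 10^(82.6/10) + 10^(100.8/10) + 10^(87.8/10) = 1.289e+10.
L_total = 10·log₁₀(1.289e+10) = 101.10 dB SPL.

101 dB SPL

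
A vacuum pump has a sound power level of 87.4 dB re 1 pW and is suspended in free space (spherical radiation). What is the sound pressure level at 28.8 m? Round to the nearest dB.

L_p = L_w − 10·log₁₀(4π·r²) with r = 28.8 m.
4π·r² = 1.042e+04 m², 10·log₁₀ of that is 40.180 dB.
L_p = 87.4 − 40.180 = 47.22 dB.

47 dB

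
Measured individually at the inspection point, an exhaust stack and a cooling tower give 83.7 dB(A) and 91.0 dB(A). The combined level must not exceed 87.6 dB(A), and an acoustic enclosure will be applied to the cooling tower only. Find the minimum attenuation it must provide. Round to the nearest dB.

6 dB

Everything except the cooling tower sums to 10^(83.7/10) = 2.344e+08 in linear terms, 83.70 dB(A).
The limit corresponds to 10^(87.6/10) = 5.754e+08; subtracting the fixed part leaves 3.410e+08 for the cooling tower, i.e. 85.33 dB(A).
Required insertion loss = 91.0 − 85.33 = 5.67 dB.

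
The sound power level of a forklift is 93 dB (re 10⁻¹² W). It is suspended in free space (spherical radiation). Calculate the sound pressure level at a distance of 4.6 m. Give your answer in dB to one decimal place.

68.8 dB

L_p = L_w − 10·log₁₀(4π·r²) with r = 4.6 m.
4π·r² = 265.9 m², 10·log₁₀ of that is 24.247 dB.
L_p = 93 − 24.247 = 68.75 dB.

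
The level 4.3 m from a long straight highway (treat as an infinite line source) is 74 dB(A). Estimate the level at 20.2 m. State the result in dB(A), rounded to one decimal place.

Cylindrical spreading from a line source gives a 10·log₁₀(r₂/r₁) drop.
L₂ = 74 − 10·log₁₀(20.2/4.3) = 74 − 6.719 = 67.28 dB(A).

67.3 dB(A)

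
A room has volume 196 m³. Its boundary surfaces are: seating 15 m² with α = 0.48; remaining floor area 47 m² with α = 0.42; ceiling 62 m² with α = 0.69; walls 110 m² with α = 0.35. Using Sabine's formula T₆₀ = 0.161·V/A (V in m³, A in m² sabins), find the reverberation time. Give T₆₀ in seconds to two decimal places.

A = Σ Sᵢαᵢ = 15·0.48 + 47·0.42 + 62·0.69 + 110·0.35 = 108.22 m².
T₆₀ = 0.161·V/A = 0.161·196/108.22 = 0.292 s.

0.29 s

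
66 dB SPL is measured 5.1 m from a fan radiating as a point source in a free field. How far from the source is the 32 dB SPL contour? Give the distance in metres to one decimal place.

255.6 m

The 34.0 dB drop corresponds to a distance ratio of 10^(34.0/20) for a point source.
r₂ = 5.1·10^((66−32)/20) = 5.1·10^(34.0/20) = 255.61 m.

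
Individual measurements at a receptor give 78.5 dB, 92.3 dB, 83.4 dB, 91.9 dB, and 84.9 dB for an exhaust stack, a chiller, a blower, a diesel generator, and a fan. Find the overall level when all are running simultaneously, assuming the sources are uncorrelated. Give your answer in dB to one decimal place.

For uncorrelated sources the intensities add, so convert each level to linear form, sum, and take 10·log₁₀ of the total.
Σ 10^(L/10) = 10^(78.5/10) + 10^(92.3/10) + 10^(83.4/10) + 10^(91.9/10) + 10^(84.9/10) = 3.846e+09.
L_total = 10·log₁₀(3.846e+09) = 95.85 dB.

95.8 dB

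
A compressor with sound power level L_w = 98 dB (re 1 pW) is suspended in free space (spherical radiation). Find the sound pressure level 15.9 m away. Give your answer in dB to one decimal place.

Free-field spherical radiation: L_p = L_w − 10·log₁₀(4π·r²), r = 15.9 m.
4π·r² = 3177 m², 10·log₁₀ of that is 35.020 dB.
L_p = 98 − 35.020 = 62.98 dB.

63.0 dB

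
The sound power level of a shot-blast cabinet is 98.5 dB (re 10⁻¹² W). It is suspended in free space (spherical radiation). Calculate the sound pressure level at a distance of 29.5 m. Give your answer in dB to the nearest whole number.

58 dB

Free-field spherical radiation: L_p = L_w − 10·log₁₀(4π·r²), r = 29.5 m.
4π·r² = 1.094e+04 m², 10·log₁₀ of that is 40.389 dB.
L_p = 98.5 − 40.389 = 58.11 dB.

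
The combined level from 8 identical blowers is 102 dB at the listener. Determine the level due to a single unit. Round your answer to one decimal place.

For N identical incoherent sources L_total = L₁ + 10·log₁₀ N, so L₁ = 102 − 10·log₁₀(8) = 102 − 9.031.

93.0 dB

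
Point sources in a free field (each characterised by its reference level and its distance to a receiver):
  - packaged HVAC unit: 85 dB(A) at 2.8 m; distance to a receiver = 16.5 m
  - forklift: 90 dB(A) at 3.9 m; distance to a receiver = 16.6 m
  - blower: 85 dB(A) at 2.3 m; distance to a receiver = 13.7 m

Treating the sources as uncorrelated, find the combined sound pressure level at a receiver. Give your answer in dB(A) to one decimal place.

First find each source's level at the receiver (point-source: −20·log₁₀(r/r_ref)), then combine on an intensity basis.
packaged HVAC unit: 85 − 20·log₁₀(16.5/2.8) = 85 − 15.41 = 69.59 dB(A).
forklift: 90 − 20·log₁₀(16.6/3.9) = 90 − 12.58 = 77.42 dB(A).
blower: 85 − 20·log₁₀(13.7/2.3) = 85 − 15.50 = 69.50 dB(A).
Σ 10^(L/10) = 7.322e+07 → L_total = 10·log₁₀(7.322e+07) = 78.65 dB(A).

78.6 dB(A)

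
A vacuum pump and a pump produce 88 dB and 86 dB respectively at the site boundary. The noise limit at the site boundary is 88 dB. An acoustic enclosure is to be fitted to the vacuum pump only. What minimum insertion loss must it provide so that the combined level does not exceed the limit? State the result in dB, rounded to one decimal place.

Everything except the vacuum pump sums to 10^(86/10) = 3.981e+08 in linear terms, 86.00 dB.
To meet 88 dB overall, the treated vacuum pump may contribute at most 10^(88/10) − 3.981e+08 = 2.329e+08, i.e. 83.67 dB.
So the vacuum pump must be reduced from 88 to 83.67 dB: IL = 4.33 dB.

4.3 dB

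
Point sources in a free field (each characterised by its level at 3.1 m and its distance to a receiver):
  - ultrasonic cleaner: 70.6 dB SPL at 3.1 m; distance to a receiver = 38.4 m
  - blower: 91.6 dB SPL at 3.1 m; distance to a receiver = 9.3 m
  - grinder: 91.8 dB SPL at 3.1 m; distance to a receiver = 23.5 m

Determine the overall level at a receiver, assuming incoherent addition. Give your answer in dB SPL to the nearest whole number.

83 dB SPL

First find each source's level at the receiver (point-source: −20·log₁₀(r/r_ref)), then combine on an intensity basis.
ultrasonic cleaner: 70.6 − 20·log₁₀(38.4/3.1) = 70.6 − 21.86 = 48.74 dB SPL.
blower: 91.6 − 20·log₁₀(9.3/3.1) = 91.6 − 9.54 = 82.06 dB SPL.
grinder: 91.8 − 20·log₁₀(23.5/3.1) = 91.8 − 17.59 = 74.21 dB SPL.
Σ 10^(L/10) = 1.870e+08 → L_total = 10·log₁₀(1.870e+08) = 82.72 dB SPL.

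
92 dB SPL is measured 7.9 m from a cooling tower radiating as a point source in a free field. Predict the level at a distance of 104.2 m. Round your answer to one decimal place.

69.6 dB SPL

For a point source, L₂ = L₁ − 20·log₁₀(r₂/r₁).
L₂ = 92 − 20·log₁₀(104.2/7.9) = 92 − 22.405 = 69.60 dB SPL.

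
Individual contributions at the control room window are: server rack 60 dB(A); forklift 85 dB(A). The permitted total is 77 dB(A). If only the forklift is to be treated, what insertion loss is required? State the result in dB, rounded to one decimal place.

The untreated sources together contribute 10^(60/10) = 1.000e+06, i.e. 60.00 dB(A).
To meet 77 dB(A) overall, the treated forklift may contribute at most 10^(77/10) − 1.000e+06 = 4.912e+07, i.e. 76.91 dB(A).
So the forklift must be reduced from 85 to 76.91 dB(A): IL = 8.09 dB.

8.1 dB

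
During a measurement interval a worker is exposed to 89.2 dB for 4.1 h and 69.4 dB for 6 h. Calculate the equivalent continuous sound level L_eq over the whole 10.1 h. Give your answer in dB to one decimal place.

The energy average is taken in the linear domain: L_eq = 10·log₁₀[(Σ tᵢ·10^(Lᵢ/10))/T], T = 10.1 h.
Σ tᵢ·10^(Lᵢ/10) = 4.1·10^(89.2/10) + 6·10^(69.4/10) = 3.462e+09.
L_eq = 10·log₁₀(3.462e+09/10.1) = 85.35 dB.

85.4 dB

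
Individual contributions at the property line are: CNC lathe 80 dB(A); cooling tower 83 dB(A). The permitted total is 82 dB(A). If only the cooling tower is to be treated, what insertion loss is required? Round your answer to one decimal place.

The untreated sources together contribute 10^(80/10) = 1.000e+08, i.e. 80.00 dB(A).
To meet 82 dB(A) overall, the treated cooling tower may contribute at most 10^(82/10) − 1.000e+08 = 5.849e+07, i.e. 77.67 dB(A).
Required insertion loss = 83 − 77.67 = 5.33 dB.

5.3 dB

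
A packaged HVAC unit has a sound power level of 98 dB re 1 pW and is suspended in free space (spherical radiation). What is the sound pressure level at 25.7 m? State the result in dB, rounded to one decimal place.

58.8 dB

Free-field spherical radiation: L_p = L_w − 10·log₁₀(4π·r²), r = 25.7 m.
4π·r² = 8300 m², 10·log₁₀ of that is 39.191 dB.
L_p = 98 − 39.191 = 58.81 dB.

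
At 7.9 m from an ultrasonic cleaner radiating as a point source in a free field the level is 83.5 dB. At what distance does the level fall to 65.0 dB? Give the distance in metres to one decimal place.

The 18.5 dB drop corresponds to a distance ratio of 10^(18.5/20) for a point source.
r₂ = 7.9·10^((83.5−65.0)/20) = 7.9·10^(18.5/20) = 66.47 m.

66.5 m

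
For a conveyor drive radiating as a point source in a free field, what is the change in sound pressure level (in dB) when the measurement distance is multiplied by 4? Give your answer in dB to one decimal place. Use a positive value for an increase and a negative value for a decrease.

-12.0 dB

A point source loses 6 dB per doubling of distance; generally ΔL = −20·log₁₀(r₂/r₁).
ΔL = −20·log₁₀(4) = -12.04 dB.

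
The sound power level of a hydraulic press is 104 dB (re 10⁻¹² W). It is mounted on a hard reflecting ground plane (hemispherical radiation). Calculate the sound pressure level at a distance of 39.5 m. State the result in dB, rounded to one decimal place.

64.1 dB

The power spreads over a hemisphere of area 2π·r², so L_p = L_w − 10·log₁₀(2π·r²).
2π·r² = 9803 m², 10·log₁₀ of that is 39.914 dB.
L_p = 104 − 39.914 = 64.09 dB.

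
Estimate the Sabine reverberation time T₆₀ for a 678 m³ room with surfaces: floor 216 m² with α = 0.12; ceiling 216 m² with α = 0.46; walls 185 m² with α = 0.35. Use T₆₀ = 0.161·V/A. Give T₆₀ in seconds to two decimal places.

0.57 s

A = Σ Sᵢαᵢ = 216·0.12 + 216·0.46 + 185·0.35 = 190.03 m².
T₆₀ = 0.161·V/A = 0.161·678/190.03 = 0.574 s.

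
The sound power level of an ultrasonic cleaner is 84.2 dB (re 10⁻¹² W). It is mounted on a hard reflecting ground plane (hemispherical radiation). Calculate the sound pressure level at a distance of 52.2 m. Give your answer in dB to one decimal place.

The power spreads over a hemisphere of area 2π·r², so L_p = L_w − 10·log₁₀(2π·r²).
2π·r² = 1.712e+04 m², 10·log₁₀ of that is 42.335 dB.
L_p = 84.2 − 42.335 = 41.86 dB.

41.9 dB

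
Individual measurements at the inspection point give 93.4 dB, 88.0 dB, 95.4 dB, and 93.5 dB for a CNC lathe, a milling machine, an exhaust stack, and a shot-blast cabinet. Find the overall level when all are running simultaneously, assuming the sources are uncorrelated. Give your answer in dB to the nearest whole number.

Incoherent sources combine by intensity addition: L_total = 10·log₁₀(Σ 10^(L_i/10)).
Σ 10^(L/10) = 10^(93.4/10) + 10^(88.0/10) + 10^(95.4/10) + 10^(93.5/10) = 8.525e+09.
L_total = 10·log₁₀(8.525e+09) = 99.31 dB.

99 dB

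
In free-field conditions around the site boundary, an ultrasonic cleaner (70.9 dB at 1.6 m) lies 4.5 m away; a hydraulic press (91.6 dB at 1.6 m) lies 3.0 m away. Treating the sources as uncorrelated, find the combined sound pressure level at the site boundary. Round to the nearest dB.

86 dB

Apply inverse-square spreading to bring every level to the receiver, then sum 10^(L/10).
ultrasonic cleaner: 70.9 − 20·log₁₀(4.5/1.6) = 70.9 − 8.98 = 61.92 dB.
hydraulic press: 91.6 − 20·log₁₀(3.0/1.6) = 91.6 − 5.46 = 86.14 dB.
Σ 10^(L/10) = 4.127e+08 → L_total = 10·log₁₀(4.127e+08) = 86.16 dB.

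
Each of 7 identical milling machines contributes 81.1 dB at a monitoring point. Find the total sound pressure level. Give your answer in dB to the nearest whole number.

90 dB

With 7 equal, uncorrelated contributions the intensity is 7× that of one unit, giving a rise of 10·log₁₀ 7.
L_total = 81.1 + 10·log₁₀(7) = 81.1 + 8.451 = 89.55 dB.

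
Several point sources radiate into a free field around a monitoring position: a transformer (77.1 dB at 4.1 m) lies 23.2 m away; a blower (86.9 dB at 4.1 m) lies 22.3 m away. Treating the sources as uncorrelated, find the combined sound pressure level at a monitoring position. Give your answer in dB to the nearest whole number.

Apply inverse-square spreading to bring every level to the receiver, then sum 10^(L/10).
transformer: 77.1 − 20·log₁₀(23.2/4.1) = 77.1 − 15.05 = 62.05 dB.
blower: 86.9 − 20·log₁₀(22.3/4.1) = 86.9 − 14.71 = 72.19 dB.
Σ 10^(L/10) = 1.816e+07 → L_total = 10·log₁₀(1.816e+07) = 72.59 dB.

73 dB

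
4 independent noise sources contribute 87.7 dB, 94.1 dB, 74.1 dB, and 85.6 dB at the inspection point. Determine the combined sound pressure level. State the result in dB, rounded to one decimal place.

95.5 dB

For uncorrelated sources the intensities add, so convert each level to linear form, sum, and take 10·log₁₀ of the total.
Σ 10^(L/10) = 10^(87.7/10) + 10^(94.1/10) + 10^(74.1/10) + 10^(85.6/10) = 3.548e+09.
L_total = 10·log₁₀(3.548e+09) = 95.50 dB.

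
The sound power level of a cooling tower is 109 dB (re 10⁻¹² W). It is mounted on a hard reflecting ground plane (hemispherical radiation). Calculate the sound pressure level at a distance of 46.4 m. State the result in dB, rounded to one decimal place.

The power spreads over a hemisphere of area 2π·r², so L_p = L_w − 10·log₁₀(2π·r²).
2π·r² = 1.353e+04 m², 10·log₁₀ of that is 41.312 dB.
L_p = 109 − 41.312 = 67.69 dB.

67.7 dB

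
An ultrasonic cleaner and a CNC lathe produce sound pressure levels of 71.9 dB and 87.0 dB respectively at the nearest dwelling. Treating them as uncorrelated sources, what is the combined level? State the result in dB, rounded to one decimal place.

87.1 dB

Incoherent sources combine by intensity addition: L_total = 10·log₁₀(Σ 10^(L_i/10)).
Σ 10^(L/10) = 10^(71.9/10) + 10^(87.0/10) = 5.167e+08.
L_total = 10·log₁₀(5.167e+08) = 87.13 dB.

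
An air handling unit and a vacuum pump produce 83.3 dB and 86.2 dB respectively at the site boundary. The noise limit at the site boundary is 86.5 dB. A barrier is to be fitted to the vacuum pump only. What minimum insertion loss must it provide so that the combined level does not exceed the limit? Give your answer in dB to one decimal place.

2.5 dB

Fixed contribution from the other source: Σ 10^(L/10) = 10^(83.3/10) = 2.138e+08 (83.30 dB).
The limit corresponds to 10^(86.5/10) = 4.467e+08; subtracting the fixed part leaves 2.329e+08 for the vacuum pump, i.e. 83.67 dB.
Required insertion loss = 86.2 − 83.67 = 2.53 dB.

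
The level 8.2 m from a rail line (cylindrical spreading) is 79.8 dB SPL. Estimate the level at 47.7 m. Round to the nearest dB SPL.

Cylindrical spreading from a line source gives a 10·log₁₀(r₂/r₁) drop.
L₂ = 79.8 − 10·log₁₀(47.7/8.2) = 79.8 − 7.647 = 72.15 dB SPL.

72 dB SPL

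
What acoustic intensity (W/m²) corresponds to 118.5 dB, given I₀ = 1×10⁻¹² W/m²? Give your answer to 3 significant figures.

L = 10·log₁₀(I/I₀) ⇒ I = I₀·10^(L/10) = 10⁻¹² × 10^11.85.

0.708 W/m²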